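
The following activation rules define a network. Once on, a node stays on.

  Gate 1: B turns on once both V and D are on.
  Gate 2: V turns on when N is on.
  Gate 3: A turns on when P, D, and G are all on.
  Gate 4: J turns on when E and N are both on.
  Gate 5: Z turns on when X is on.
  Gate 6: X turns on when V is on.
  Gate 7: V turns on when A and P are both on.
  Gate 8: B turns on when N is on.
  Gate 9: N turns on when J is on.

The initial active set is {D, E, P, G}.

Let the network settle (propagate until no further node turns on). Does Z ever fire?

Yes

Gate 3: P, D, and G on → A on.
Gate 7: A and P on → V on.
V is on, so X turns on (Gate 6).
X is on, so Z turns on (Gate 5).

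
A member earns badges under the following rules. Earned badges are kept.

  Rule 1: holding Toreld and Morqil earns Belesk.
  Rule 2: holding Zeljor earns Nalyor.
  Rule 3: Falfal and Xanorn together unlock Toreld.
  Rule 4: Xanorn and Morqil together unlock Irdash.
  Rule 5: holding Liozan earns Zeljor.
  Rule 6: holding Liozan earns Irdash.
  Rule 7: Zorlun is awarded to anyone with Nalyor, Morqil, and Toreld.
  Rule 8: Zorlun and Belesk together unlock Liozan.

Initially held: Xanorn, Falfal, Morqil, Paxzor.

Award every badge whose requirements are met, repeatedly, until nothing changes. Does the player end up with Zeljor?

Zeljor would need Liozan (Rule 5), but Liozan is never earned.

No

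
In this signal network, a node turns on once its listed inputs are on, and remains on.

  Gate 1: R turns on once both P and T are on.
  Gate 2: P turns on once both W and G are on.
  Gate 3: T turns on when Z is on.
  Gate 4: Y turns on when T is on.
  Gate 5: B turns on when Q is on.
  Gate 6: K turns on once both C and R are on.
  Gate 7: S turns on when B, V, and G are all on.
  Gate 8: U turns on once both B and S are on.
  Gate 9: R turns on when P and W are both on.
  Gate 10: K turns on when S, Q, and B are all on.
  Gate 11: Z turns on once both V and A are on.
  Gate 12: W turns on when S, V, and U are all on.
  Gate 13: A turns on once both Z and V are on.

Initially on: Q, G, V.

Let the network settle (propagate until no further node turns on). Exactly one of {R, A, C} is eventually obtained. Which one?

R

Gate 5: Q on → B on.
Gate 7: B, V, and G on → S on.
Gate 8: B and S on → U on.
Gate 12: S, V, and U on → W on.
Gate 2: W and G on → P on.
P and W are on, so R turns on (Gate 9).
A would need Z and V (Gate 13), but Z never turns on. No rule produces C, and it is not given.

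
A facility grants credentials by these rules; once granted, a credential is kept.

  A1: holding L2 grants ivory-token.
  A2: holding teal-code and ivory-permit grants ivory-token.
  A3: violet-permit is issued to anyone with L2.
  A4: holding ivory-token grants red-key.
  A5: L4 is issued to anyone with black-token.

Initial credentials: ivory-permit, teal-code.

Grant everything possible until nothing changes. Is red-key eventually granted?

Yes

Holding teal-code and ivory-permit grants ivory-token (A2).
Holding ivory-token grants red-key (A4).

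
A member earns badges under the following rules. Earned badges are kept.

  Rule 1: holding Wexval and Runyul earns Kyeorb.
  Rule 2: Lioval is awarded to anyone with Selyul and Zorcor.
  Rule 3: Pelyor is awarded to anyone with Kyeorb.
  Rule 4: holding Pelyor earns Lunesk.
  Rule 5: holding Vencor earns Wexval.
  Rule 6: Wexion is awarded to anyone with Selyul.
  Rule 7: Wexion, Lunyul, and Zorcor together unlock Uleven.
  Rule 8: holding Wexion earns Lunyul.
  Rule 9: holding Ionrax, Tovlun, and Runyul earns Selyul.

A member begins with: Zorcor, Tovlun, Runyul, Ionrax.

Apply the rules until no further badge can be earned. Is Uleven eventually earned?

With Ionrax, Tovlun, and Runyul, Selyul is earned (Rule 9).
With Selyul, Wexion is earned (Rule 6).
With Wexion, Lunyul is earned (Rule 8).
With Wexion, Lunyul, and Zorcor, Uleven is earned (Rule 7).

Yes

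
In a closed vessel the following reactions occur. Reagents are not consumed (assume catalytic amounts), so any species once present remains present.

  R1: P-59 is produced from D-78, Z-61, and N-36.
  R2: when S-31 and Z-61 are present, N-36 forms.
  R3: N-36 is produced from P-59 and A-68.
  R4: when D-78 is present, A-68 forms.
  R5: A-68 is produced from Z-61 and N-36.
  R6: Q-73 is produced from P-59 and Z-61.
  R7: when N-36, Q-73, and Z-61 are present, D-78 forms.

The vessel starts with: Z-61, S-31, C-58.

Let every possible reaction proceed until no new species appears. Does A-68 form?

Yes

S-31 and Z-61 present → N-36 forms (R2).
Z-61 and N-36 present → A-68 forms (R5).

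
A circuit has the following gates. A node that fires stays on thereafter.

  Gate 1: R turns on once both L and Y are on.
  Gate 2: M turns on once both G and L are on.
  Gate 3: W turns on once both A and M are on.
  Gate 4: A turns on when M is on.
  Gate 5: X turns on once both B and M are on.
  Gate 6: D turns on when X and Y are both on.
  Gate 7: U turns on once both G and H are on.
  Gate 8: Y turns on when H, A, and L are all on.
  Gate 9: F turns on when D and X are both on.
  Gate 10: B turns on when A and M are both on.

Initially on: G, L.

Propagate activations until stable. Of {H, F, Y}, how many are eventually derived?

No rule produces H, and it is not given.
F would need D and X (Gate 9), but D never turns on.
Y would need H, A, and L (Gate 8), but H never turns on.
None of the 3 are reached.

0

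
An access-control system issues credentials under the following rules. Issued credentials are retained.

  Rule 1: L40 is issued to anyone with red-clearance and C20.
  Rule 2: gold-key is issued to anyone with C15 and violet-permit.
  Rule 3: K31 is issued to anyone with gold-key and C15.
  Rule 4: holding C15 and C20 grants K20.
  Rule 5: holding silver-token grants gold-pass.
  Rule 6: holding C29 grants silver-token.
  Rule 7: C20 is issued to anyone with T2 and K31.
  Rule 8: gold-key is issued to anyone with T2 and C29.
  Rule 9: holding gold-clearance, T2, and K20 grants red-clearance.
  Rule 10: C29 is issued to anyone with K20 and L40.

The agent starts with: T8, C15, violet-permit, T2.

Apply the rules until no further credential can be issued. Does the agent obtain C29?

C29 would need K20 and L40 (Rule 10), but L40 is never granted.

No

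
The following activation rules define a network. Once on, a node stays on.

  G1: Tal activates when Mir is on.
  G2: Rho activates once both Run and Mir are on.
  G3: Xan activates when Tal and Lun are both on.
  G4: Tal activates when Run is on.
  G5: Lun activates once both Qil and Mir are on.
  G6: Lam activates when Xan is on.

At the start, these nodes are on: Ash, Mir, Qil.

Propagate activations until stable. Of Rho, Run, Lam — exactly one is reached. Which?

Lam

G1: Mir on → Tal on.
G5: Qil and Mir on → Lun on.
Tal and Lun are on, so Xan activates (G3).
G6: Xan on → Lam on.
Rho would need Run and Mir (G2), but Run never turns on. No rule produces Run, and it is not given.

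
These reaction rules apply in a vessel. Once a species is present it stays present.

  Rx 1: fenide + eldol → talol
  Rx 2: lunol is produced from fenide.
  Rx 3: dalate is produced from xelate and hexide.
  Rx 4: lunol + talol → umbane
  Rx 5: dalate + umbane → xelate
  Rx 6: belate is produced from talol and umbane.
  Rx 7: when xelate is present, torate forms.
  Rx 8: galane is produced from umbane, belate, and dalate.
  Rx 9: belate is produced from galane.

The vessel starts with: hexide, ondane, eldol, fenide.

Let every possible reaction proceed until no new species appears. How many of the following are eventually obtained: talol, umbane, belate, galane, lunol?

fenide present → lunol forms (Rx 2).
fenide and eldol present → talol forms (Rx 1).
lunol and talol present → umbane forms (Rx 4).
talol and umbane present → belate forms (Rx 6).
talol: reached.
umbane: reached.
belate: reached.
galane would need umbane, belate, and dalate (Rx 8), but dalate never forms.
lunol: reached.
Reached: talol, umbane, belate, and lunol — 4 of the 5.

4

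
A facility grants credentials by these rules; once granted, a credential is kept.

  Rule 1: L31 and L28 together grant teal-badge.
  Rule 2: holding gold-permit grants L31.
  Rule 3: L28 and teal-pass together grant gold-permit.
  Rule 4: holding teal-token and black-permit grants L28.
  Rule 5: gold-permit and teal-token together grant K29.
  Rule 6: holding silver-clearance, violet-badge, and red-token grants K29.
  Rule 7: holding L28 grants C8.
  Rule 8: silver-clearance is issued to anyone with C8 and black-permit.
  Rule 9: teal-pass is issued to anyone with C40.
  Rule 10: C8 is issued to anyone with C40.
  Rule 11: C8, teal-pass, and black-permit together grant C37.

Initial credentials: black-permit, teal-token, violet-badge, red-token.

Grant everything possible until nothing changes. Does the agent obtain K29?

Holding teal-token and black-permit grants L28 (Rule 4).
Holding L28 grants C8 (Rule 7).
Holding C8 and black-permit grants silver-clearance (Rule 8).
Holding silver-clearance, violet-badge, and red-token grants K29 (Rule 6).

Yes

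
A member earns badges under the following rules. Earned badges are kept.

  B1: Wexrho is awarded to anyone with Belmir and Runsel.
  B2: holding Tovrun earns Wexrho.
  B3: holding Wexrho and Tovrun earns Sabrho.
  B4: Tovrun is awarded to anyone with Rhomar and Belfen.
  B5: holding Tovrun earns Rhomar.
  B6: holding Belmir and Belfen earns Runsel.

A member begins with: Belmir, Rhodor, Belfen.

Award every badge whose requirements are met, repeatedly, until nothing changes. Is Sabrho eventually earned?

Sabrho would need Wexrho and Tovrun (B3), but Tovrun is never earned.

No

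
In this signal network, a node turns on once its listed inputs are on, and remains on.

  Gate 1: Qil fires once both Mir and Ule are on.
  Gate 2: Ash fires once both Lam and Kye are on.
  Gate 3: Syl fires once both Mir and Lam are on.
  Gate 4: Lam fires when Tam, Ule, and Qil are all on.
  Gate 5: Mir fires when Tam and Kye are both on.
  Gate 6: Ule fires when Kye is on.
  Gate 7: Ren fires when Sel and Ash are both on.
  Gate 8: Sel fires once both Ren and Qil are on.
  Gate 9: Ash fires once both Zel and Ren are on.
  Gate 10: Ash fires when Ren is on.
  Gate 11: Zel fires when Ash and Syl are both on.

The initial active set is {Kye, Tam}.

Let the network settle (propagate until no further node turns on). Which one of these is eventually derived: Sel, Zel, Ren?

Zel

Gate 6: Kye on → Ule on.
Tam and Kye are on, so Mir fires (Gate 5).
Mir and Ule are on, so Qil fires (Gate 1).
Gate 4: Tam, Ule, and Qil on → Lam on.
Lam and Kye are on, so Ash fires (Gate 2).
Gate 3: Mir and Lam on → Syl on.
Gate 11: Ash and Syl on → Zel on.
Sel would need Ren and Qil (Gate 8), but Ren never turns on. Ren would need Sel and Ash (Gate 7), but Sel never turns on.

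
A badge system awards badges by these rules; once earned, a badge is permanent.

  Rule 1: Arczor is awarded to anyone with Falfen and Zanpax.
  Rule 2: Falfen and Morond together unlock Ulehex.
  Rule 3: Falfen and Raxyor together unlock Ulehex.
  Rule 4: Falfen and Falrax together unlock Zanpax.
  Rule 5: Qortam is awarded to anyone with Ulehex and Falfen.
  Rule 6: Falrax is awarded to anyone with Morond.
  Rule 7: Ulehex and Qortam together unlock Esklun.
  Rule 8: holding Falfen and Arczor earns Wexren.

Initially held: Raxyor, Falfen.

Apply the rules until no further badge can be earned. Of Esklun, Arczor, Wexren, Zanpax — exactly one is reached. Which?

With Falfen and Raxyor, Ulehex is earned (Rule 3).
With Ulehex and Falfen, Qortam is earned (Rule 5).
With Ulehex and Qortam, Esklun is earned (Rule 7).
Wexren would need Falfen and Arczor (Rule 8), but Arczor is never earned. Arczor would need Falfen and Zanpax (Rule 1), but Zanpax is never earned. Zanpax would need Falfen and Falrax (Rule 4), but Falrax is never earned.

Esklun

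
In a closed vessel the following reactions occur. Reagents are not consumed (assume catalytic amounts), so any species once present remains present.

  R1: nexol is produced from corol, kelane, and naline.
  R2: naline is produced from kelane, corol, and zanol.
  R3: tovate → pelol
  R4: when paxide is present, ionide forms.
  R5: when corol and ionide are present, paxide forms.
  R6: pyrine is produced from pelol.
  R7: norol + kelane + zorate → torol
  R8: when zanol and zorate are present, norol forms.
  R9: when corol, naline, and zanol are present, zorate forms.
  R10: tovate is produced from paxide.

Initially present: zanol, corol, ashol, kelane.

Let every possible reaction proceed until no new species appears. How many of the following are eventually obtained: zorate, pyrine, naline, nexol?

3

kelane, corol, and zanol present → naline forms (R2).
corol, kelane, and naline present → nexol forms (R1).
corol, naline, and zanol present → zorate forms (R9).
zorate: reached.
pyrine would need pelol (R6), but pelol never forms.
naline: reached.
nexol: reached.
Reached: zorate, naline, and nexol — 3 of the 4.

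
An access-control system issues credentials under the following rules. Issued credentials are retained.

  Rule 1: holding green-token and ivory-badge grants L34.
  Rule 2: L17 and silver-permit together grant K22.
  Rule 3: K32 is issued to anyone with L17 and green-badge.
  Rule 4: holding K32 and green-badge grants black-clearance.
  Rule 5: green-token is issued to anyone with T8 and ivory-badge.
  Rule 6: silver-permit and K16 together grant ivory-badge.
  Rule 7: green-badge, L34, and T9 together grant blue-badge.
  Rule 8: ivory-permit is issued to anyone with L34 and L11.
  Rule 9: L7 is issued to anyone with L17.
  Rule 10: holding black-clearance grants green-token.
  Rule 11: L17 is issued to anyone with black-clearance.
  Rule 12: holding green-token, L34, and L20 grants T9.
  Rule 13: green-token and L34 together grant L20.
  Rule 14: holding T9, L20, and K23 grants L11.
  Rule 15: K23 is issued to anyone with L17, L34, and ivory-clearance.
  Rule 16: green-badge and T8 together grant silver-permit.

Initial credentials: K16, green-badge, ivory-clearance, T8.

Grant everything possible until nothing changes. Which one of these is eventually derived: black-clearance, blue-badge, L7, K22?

blue-badge

Holding green-badge and T8 grants silver-permit (Rule 16).
Holding silver-permit and K16 grants ivory-badge (Rule 6).
Holding T8 and ivory-badge grants green-token (Rule 5).
Holding green-token and ivory-badge grants L34 (Rule 1).
Holding green-token and L34 grants L20 (Rule 13).
Holding green-token, L34, and L20 grants T9 (Rule 12).
Holding green-badge, L34, and T9 grants blue-badge (Rule 7).
L7 would need L17 (Rule 9), but L17 is never granted. K22 would need L17 and silver-permit (Rule 2), but L17 is never granted. black-clearance would need K32 and green-badge (Rule 4), but K32 is never granted.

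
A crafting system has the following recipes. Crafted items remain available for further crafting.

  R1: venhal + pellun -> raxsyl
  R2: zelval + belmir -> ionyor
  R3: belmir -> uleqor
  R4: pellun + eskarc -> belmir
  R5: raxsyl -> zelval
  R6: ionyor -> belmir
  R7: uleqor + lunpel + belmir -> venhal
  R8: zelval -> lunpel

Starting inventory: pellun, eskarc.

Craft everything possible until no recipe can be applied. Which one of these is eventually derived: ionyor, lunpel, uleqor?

uleqor

Using R4, pellun and eskarc make belmir.
Using R3, belmir makes uleqor.
lunpel would need zelval (R8), but zelval is never obtained. ionyor would need zelval and belmir (R2), but zelval is never obtained.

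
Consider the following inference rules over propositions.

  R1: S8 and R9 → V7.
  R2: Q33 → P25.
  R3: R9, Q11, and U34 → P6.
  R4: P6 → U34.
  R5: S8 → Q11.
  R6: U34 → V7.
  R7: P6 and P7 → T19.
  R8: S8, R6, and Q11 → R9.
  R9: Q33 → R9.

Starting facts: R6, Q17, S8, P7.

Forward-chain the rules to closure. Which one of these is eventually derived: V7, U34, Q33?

S8 holds, so Q11 follows (R5).
S8, R6, and Q11 hold, so R9 follows (R8).
S8 and R9 hold, so V7 follows (R1).
No rule produces Q33, and it is not given. U34 would need P6 (R4), but P6 is never established.

V7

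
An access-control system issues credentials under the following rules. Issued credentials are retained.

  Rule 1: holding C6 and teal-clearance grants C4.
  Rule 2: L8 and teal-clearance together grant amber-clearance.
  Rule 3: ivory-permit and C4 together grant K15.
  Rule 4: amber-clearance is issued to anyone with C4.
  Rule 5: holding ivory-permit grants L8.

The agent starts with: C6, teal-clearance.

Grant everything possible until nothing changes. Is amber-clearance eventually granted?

Holding C6 and teal-clearance grants C4 (Rule 1).
Holding C4 grants amber-clearance (Rule 4).

Yes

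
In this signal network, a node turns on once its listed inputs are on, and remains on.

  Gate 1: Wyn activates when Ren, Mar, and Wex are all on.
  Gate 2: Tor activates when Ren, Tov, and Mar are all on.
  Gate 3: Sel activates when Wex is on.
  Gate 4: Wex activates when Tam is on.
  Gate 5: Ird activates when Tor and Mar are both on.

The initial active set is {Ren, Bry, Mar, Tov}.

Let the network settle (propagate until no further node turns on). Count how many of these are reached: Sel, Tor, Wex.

1

Gate 2: Ren, Tov, and Mar on → Tor on.
Sel would need Wex (Gate 3), but Wex never turns on.
Tor: reached.
Wex would need Tam (Gate 4), but Tam never turns on.
Reached: Tor — 1 of the 3.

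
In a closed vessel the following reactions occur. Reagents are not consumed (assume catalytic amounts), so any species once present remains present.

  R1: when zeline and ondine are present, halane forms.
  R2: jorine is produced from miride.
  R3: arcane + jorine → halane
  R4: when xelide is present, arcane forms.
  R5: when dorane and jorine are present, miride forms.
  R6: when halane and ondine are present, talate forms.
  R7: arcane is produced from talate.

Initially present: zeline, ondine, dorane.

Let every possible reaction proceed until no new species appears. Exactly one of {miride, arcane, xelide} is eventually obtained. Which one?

arcane

zeline and ondine present → halane forms (R1).
halane and ondine present → talate forms (R6).
talate present → arcane forms (R7).
No rule produces xelide, and it is not given. miride would need dorane and jorine (R5), but jorine never forms.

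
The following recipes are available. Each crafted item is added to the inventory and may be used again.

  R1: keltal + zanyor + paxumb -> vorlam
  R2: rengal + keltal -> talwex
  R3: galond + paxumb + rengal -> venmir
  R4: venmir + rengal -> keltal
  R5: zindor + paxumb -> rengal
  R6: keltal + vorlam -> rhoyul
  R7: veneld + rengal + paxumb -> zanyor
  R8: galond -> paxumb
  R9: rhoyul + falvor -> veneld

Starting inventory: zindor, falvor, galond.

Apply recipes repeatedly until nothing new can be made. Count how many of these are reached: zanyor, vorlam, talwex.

1

galond -> paxumb (R8).
zindor + paxumb -> rengal (R5).
Using R3, galond, paxumb, and rengal make venmir.
venmir + rengal -> keltal (R4).
rengal + keltal -> talwex (R2).
zanyor would need veneld, rengal, and paxumb (R7), but veneld is never obtained.
vorlam would need keltal, zanyor, and paxumb (R1), but zanyor is never obtained.
talwex: reached.
Reached: talwex — 1 of the 3.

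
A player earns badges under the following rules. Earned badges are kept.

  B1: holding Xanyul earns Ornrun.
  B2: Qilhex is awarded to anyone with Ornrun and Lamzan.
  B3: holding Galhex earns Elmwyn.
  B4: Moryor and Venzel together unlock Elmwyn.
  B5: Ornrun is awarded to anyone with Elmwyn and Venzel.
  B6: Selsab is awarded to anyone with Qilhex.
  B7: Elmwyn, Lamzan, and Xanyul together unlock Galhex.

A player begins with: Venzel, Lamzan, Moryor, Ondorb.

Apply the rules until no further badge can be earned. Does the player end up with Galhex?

Galhex would need Elmwyn, Lamzan, and Xanyul (B7), but Xanyul is never earned.

No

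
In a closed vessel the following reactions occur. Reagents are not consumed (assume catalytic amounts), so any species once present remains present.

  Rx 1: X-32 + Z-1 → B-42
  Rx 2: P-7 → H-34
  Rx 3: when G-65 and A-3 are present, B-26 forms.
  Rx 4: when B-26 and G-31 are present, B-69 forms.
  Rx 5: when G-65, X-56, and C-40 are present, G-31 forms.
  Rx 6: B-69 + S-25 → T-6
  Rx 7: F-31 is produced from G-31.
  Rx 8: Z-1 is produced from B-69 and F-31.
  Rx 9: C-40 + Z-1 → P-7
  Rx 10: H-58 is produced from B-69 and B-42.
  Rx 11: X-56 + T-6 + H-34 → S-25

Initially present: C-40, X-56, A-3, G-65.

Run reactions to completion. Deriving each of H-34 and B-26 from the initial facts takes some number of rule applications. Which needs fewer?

B-26: G-65 and A-3 present → B-26 forms (Rx 3). [1 rule application]
H-34: G-65, X-56, and C-40 present → G-31 forms (Rx 5). G-65 and A-3 present → B-26 forms (Rx 3). B-26 and G-31 present → B-69 forms (Rx 4). G-31 present → F-31 forms (Rx 7). B-69 and F-31 present → Z-1 forms (Rx 8). C-40 and Z-1 present → P-7 forms (Rx 9). P-7 present → H-34 forms (Rx 2). [7 rule applications]
B-26 needs fewer.

B-26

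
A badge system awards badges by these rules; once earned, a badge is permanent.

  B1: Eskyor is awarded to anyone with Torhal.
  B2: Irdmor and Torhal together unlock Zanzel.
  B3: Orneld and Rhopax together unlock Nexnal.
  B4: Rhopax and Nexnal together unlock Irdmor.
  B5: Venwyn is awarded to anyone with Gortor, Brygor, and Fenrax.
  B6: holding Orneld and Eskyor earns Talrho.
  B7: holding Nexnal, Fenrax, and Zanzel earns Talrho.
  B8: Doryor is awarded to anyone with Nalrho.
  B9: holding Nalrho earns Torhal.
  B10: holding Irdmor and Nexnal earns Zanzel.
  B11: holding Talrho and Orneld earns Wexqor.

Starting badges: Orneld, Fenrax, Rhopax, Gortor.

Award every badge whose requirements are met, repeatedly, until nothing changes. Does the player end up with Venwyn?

Venwyn would need Gortor, Brygor, and Fenrax (B5), but Brygor is never earned.

No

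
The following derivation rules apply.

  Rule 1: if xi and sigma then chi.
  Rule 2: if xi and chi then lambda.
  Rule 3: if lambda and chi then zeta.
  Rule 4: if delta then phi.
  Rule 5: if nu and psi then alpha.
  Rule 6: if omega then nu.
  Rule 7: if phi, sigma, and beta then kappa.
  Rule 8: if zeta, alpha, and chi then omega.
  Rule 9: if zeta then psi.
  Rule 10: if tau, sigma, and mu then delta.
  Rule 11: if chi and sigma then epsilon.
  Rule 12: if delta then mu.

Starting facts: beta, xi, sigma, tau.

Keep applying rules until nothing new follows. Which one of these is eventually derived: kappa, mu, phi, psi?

psi

xi and sigma hold, so chi follows (Rule 1).
From xi and chi, Rule 2 gives lambda.
lambda and chi hold, so zeta follows (Rule 3).
zeta holds, so psi follows (Rule 9).
phi would need delta (Rule 4), but delta is never established. mu would need delta (Rule 12), but delta is never established. kappa would need phi, sigma, and beta (Rule 7), but phi is never established.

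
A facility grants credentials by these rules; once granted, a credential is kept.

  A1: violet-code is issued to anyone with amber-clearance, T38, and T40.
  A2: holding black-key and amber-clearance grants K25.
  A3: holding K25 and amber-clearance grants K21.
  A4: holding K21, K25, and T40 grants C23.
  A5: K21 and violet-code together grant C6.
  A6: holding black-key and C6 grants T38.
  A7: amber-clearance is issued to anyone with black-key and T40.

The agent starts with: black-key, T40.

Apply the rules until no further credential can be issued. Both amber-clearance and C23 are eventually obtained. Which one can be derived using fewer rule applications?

amber-clearance

amber-clearance: Holding black-key and T40 grants amber-clearance (A7). [1 rule application]
C23: Holding black-key and T40 grants amber-clearance (A7). Holding black-key and amber-clearance grants K25 (A2). Holding K25 and amber-clearance grants K21 (A3). Holding K21, K25, and T40 grants C23 (A4). [4 rule applications]
amber-clearance needs fewer.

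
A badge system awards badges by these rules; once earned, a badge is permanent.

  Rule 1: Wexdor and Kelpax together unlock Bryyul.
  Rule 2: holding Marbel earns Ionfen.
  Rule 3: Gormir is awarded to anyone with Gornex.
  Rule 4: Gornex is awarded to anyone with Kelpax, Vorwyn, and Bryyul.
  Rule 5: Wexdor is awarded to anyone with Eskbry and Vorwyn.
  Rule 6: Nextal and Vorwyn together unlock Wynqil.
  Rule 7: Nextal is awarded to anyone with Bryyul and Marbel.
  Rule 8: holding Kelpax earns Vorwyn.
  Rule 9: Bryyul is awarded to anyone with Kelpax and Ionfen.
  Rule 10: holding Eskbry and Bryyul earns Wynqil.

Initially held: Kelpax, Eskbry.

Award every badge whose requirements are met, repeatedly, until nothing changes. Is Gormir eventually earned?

Yes

With Kelpax, Vorwyn is earned (Rule 8).
With Eskbry and Vorwyn, Wexdor is earned (Rule 5).
With Wexdor and Kelpax, Bryyul is earned (Rule 1).
With Kelpax, Vorwyn, and Bryyul, Gornex is earned (Rule 4).
With Gornex, Gormir is earned (Rule 3).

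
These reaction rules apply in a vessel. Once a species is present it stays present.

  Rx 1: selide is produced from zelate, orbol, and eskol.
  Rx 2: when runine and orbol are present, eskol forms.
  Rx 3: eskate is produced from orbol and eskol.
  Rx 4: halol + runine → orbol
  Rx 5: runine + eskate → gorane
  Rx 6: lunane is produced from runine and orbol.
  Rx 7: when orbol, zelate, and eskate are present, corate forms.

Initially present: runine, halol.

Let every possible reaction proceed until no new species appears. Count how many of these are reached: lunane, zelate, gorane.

2

halol and runine present → orbol forms (Rx 4).
runine and orbol present → lunane forms (Rx 6).
runine and orbol present → eskol forms (Rx 2).
orbol and eskol present → eskate forms (Rx 3).
runine and eskate present → gorane forms (Rx 5).
lunane: reached.
No rule produces zelate, and it is not given.
gorane: reached.
Reached: lunane and gorane — 2 of the 3.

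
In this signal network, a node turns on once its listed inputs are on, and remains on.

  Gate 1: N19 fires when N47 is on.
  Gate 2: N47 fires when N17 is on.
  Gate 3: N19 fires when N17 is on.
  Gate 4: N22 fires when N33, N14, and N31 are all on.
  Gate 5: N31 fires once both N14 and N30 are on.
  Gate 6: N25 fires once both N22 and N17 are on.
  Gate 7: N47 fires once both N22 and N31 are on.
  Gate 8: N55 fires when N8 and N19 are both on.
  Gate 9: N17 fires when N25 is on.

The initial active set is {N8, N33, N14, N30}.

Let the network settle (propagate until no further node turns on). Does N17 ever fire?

N17 would need N25 (Gate 9), but N25 never turns on.

No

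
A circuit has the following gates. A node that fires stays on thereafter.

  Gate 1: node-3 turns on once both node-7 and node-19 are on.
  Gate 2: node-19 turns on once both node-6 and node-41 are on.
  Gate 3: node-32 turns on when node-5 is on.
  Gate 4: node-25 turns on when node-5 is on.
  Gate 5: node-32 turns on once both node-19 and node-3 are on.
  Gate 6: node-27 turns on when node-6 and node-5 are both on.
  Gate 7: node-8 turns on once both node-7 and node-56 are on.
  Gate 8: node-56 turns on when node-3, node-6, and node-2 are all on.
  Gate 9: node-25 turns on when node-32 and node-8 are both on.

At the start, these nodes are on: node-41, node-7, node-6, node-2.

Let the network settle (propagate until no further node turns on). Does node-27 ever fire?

node-27 would need node-6 and node-5 (Gate 6), but node-5 never turns on.

No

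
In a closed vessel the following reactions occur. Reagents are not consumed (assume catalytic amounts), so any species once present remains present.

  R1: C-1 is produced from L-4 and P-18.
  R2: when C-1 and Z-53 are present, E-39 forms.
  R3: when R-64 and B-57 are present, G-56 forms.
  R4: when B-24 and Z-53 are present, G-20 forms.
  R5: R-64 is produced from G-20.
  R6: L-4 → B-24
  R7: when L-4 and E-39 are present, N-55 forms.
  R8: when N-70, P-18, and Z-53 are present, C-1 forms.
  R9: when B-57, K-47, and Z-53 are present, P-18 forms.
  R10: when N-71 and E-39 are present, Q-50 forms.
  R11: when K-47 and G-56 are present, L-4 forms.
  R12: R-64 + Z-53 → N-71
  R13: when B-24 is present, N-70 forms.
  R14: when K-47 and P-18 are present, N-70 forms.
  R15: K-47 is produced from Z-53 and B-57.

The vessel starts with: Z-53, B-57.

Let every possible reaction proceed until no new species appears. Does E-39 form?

Z-53 and B-57 present → K-47 forms (R15).
B-57, K-47, and Z-53 present → P-18 forms (R9).
K-47 and P-18 present → N-70 forms (R14).
N-70, P-18, and Z-53 present → C-1 forms (R8).
C-1 and Z-53 present → E-39 forms (R2).

Yes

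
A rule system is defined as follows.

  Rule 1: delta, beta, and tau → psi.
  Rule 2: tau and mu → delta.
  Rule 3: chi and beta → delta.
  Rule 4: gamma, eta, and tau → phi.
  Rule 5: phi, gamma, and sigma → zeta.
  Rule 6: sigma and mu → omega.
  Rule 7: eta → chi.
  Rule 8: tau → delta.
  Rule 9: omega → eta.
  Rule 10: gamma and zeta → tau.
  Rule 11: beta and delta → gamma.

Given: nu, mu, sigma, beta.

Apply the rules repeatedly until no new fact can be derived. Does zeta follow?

No

zeta would need phi, gamma, and sigma (Rule 5), but phi is never established.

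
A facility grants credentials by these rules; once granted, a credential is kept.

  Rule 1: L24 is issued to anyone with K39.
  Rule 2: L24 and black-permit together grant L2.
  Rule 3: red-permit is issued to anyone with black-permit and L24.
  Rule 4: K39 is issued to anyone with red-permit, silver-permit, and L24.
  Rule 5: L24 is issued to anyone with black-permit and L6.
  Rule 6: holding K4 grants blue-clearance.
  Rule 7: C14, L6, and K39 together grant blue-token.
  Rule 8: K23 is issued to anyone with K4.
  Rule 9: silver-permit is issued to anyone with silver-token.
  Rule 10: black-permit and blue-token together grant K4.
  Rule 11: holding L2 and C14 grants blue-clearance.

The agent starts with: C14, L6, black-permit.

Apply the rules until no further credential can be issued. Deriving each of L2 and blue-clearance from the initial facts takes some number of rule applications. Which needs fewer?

L2: Holding black-permit and L6 grants L24 (Rule 5). Holding L24 and black-permit grants L2 (Rule 2). [2 rule applications]
blue-clearance: Holding black-permit and L6 grants L24 (Rule 5). Holding L24 and black-permit grants L2 (Rule 2). Holding L2 and C14 grants blue-clearance (Rule 11). [3 rule applications]
L2 needs fewer.

L2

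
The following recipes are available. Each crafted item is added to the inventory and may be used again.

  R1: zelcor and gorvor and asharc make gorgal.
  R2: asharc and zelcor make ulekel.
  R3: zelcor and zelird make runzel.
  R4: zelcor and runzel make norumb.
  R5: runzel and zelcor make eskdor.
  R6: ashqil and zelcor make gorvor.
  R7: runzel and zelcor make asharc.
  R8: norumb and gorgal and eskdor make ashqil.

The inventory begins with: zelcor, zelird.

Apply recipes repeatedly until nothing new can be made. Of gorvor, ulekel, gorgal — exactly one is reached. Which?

Using R3, zelcor and zelird make runzel.
runzel and zelcor → asharc (R7).
Using R2, asharc and zelcor make ulekel.
gorgal would need zelcor, gorvor, and asharc (R1), but gorvor is never obtained. gorvor would need ashqil and zelcor (R6), but ashqil is never obtained.

ulekel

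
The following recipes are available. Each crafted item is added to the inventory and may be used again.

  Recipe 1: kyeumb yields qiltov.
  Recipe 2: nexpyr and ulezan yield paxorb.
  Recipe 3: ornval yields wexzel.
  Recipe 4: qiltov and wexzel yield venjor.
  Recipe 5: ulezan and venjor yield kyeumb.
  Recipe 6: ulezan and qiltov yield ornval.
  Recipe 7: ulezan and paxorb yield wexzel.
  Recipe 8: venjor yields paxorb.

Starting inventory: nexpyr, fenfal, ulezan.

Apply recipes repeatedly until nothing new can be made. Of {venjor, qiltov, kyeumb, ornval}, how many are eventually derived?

venjor would need qiltov and wexzel (Recipe 4), but qiltov is never obtained.
qiltov would need kyeumb (Recipe 1), but kyeumb is never obtained.
kyeumb would need ulezan and venjor (Recipe 5), but venjor is never obtained.
ornval would need ulezan and qiltov (Recipe 6), but qiltov is never obtained.
None of the 4 are reached.

0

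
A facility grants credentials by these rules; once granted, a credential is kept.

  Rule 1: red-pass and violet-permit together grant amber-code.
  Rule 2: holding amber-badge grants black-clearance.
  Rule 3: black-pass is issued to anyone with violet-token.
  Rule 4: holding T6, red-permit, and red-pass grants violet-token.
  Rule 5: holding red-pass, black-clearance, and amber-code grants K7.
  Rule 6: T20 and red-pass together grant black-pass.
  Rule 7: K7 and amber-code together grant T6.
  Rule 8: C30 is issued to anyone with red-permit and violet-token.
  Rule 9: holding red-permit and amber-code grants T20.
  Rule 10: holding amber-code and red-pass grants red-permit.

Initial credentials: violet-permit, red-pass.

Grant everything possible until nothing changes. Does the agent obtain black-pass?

Holding red-pass and violet-permit grants amber-code (Rule 1).
Holding amber-code and red-pass grants red-permit (Rule 10).
Holding red-permit and amber-code grants T20 (Rule 9).
Holding T20 and red-pass grants black-pass (Rule 6).

Yes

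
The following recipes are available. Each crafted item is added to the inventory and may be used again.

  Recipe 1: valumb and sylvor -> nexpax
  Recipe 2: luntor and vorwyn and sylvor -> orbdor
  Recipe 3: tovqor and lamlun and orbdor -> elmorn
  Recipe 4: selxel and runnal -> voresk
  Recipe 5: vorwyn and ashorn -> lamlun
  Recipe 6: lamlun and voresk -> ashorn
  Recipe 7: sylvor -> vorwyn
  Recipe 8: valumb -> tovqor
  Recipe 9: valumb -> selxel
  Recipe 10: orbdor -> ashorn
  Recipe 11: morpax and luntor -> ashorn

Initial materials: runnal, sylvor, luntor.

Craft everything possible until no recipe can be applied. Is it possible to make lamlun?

Yes

sylvor -> vorwyn (Recipe 7).
luntor and vorwyn and sylvor -> orbdor (Recipe 2).
Using Recipe 10, orbdor makes ashorn.
Using Recipe 5, vorwyn and ashorn make lamlun.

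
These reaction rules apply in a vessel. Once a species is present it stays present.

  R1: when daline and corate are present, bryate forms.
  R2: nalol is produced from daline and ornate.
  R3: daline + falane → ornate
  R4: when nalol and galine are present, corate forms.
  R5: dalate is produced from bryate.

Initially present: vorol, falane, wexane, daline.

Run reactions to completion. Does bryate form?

No

bryate would need daline and corate (R1), but corate never forms.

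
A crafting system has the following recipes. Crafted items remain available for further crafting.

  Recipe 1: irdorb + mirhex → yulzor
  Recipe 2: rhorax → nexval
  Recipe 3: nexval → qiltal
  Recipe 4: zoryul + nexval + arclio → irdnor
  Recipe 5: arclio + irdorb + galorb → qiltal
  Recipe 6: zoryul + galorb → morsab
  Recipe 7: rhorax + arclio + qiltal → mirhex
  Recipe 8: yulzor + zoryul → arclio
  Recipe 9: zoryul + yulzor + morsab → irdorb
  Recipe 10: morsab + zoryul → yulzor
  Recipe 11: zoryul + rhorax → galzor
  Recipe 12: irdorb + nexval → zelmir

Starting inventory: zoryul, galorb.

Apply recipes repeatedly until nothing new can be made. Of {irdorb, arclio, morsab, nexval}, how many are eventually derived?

zoryul + galorb → morsab (Recipe 6).
Using Recipe 10, morsab and zoryul make yulzor.
zoryul + yulzor + morsab → irdorb (Recipe 9).
Using Recipe 8, yulzor and zoryul make arclio.
irdorb: reached.
arclio: reached.
morsab: reached.
nexval would need rhorax (Recipe 2), but rhorax is never obtained.
Reached: irdorb, arclio, and morsab — 3 of the 4.

3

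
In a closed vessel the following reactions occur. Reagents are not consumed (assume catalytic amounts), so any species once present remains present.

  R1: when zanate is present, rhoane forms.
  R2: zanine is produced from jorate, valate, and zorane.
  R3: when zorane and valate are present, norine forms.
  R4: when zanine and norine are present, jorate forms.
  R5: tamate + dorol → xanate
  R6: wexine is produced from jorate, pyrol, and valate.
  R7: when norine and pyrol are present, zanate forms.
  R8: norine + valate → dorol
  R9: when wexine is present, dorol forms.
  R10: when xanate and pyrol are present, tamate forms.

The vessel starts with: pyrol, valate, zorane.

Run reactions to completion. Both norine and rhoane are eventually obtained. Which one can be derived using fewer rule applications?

norine

norine: zorane and valate present → norine forms (R3). [1 rule application]
rhoane: zorane and valate present → norine forms (R3). norine and pyrol present → zanate forms (R7). zanate present → rhoane forms (R1). [3 rule applications]
norine needs fewer.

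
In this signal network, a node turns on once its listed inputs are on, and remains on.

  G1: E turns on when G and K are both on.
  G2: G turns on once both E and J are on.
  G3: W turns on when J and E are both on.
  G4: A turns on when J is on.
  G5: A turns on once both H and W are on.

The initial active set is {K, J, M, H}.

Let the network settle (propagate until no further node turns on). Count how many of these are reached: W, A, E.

1

G4: J on → A on.
W would need J and E (G3), but E never turns on.
A: reached.
E would need G and K (G1), but G never turns on.
Reached: A — 1 of the 3.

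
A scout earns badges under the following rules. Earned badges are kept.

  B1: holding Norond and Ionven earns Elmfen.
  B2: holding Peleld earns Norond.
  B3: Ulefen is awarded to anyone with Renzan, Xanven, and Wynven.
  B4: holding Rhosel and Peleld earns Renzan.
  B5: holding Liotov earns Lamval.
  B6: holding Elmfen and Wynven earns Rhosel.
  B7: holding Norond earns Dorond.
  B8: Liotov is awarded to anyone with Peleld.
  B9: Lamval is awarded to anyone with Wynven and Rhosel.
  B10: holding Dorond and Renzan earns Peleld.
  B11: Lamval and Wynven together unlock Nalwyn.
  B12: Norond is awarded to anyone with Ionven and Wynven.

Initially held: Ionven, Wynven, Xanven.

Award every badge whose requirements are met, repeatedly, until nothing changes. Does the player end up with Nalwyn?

Yes

With Ionven and Wynven, Norond is earned (B12).
With Norond and Ionven, Elmfen is earned (B1).
With Elmfen and Wynven, Rhosel is earned (B6).
With Wynven and Rhosel, Lamval is earned (B9).
With Lamval and Wynven, Nalwyn is earned (B11).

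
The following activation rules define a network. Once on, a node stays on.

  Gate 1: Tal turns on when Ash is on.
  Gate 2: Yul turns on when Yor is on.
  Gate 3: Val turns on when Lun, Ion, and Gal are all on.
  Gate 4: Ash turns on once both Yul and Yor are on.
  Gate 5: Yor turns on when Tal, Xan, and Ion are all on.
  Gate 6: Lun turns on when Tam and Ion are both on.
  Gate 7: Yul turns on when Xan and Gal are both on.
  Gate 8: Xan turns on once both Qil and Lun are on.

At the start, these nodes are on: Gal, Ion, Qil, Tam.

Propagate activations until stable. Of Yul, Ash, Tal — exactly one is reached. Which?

Yul

Gate 6: Tam and Ion on → Lun on.
Qil and Lun are on, so Xan turns on (Gate 8).
Gate 7: Xan and Gal on → Yul on.
Tal would need Ash (Gate 1), but Ash never turns on. Ash would need Yul and Yor (Gate 4), but Yor never turns on.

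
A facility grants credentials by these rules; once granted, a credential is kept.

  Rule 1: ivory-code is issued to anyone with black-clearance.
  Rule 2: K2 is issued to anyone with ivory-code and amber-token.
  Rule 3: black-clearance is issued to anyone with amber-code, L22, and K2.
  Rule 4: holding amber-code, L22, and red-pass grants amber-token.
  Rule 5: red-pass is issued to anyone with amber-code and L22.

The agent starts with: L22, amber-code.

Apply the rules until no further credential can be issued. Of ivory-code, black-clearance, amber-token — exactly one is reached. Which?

Holding amber-code and L22 grants red-pass (Rule 5).
Holding amber-code, L22, and red-pass grants amber-token (Rule 4).
ivory-code would need black-clearance (Rule 1), but black-clearance is never granted. black-clearance would need amber-code, L22, and K2 (Rule 3), but K2 is never granted.

amber-token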